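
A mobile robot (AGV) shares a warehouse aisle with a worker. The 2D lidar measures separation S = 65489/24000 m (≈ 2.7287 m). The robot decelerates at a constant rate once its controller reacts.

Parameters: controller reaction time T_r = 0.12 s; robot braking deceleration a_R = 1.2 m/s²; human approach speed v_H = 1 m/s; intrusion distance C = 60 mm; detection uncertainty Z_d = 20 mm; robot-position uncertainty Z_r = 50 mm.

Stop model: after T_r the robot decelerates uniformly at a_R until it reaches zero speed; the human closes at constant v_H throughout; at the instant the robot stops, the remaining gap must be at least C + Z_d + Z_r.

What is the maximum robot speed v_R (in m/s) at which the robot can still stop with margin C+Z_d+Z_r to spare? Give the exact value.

v_R_max = 31/20 m/s = 1.5500 m/s

at the boundary: (5/12)·v² + (143/150)·v + (-59489/24000) = 0
  disc = (143/150)² − 4·(5/12)·(-59489/24000) = 201601/40000 ; √disc = 449/200
  v_R = (−(143/150) + 449/200) / (2·(5/12)) = 31/20 m/s
check:
stop time T_s = (31/20)/(6/5) = 1.2917 s
robot in T_r: 1.5500·0.1200 = 0.1860 m
braking distance = 1.5500²/(2·1.2000) = 1.0010 m
human over T_r+T_s: 1.0000·(0.1200+1.2917) = 1.4117 m
C+Z_d+Z_r = 0.0600+0.0200+0.0500 = 0.1300 m
sum ≈ 0.1860+1.0010+1.4117+0.1300 ≈ 2.7287 m = S ✓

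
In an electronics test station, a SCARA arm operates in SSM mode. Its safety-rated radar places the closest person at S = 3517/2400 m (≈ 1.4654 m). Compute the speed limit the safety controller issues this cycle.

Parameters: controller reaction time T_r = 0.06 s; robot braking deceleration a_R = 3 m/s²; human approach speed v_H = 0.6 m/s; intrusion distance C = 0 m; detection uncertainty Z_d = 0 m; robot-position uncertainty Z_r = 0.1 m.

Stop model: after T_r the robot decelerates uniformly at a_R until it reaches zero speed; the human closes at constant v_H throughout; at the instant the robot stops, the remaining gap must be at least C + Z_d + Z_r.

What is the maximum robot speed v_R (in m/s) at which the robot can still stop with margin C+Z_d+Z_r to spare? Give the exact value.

collect terms ⇒ (1/6)·v_R² + (13/50)·v_R + (-15953/12000) = 0
  disc = (13/50)² − 4·(1/6)·(-15953/12000) = 85849/90000 ; √disc = 293/300
  v_R = (−(13/50) + 293/300) / (2·(1/6)) = 43/20 m/s
check:
braking lasts T_s = (43/20)/3 = 0.7167 s
reaction-phase robot travel = 2.1500·0.0600 = 0.1290 m
braking distance = 2.1500²/(2·3.0000) = 0.7704 m
human closes 0.6000·0.7767 = 0.4660 m
residual clearance needed = 0.0000+0.0000+0.1000 = 0.1000 m
sum ≈ 0.1290+0.7704+0.4660+0.1000 ≈ 1.4654 m = S ✓

v_R_max = 43/20 m/s = 2.1500 m/s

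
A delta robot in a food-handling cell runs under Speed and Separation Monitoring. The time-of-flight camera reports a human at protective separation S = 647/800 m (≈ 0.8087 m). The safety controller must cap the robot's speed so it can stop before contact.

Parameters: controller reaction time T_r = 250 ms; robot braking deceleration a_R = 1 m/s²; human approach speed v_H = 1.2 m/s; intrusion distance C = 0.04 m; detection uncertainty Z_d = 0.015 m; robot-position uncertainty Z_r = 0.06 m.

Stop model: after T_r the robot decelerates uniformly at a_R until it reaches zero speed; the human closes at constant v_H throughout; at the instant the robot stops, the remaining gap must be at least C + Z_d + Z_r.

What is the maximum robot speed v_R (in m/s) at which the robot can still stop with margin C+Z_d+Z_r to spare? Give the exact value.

collect terms ⇒ (1/2)·v_R² + (29/20)·v_R + (-63/160) = 0
  disc = (29/20)² − 4·(1/2)·(-63/160) = 289/100 ; √disc = 17/10
  v_R = (−(29/20) + 17/10) / (2·(1/2)) = 1/4 m/s
check:
stop time T_s = (1/4)/1 = 0.2500 s
robot in T_r: 0.2500·0.2500 = 0.0625 m
braking distance = 0.2500²/(2·1.0000) = 0.0312 m
person approaches 1.2000·(0.2500+0.2500) = 0.6000 m
residual clearance needed = 0.0400+0.0150+0.0600 = 0.1150 m
sum ≈ 0.0625+0.0312+0.6000+0.1150 ≈ 0.8087 m = S ✓

v_R_max = 1/4 m/s = 0.2500 m/s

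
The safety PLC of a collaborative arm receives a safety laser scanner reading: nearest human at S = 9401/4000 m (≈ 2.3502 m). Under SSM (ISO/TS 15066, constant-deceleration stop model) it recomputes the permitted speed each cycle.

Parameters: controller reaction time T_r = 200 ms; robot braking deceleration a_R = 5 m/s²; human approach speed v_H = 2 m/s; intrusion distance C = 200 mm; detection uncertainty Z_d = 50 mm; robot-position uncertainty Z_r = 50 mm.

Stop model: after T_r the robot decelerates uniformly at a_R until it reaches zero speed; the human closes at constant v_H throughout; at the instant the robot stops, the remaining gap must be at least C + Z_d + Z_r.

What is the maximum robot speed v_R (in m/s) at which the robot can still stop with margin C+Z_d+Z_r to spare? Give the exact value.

v_R_max = 41/20 m/s = 2.0500 m/s

at the boundary: (1/10)·v² + (3/5)·v + (-6601/4000) = 0
  disc = (3/5)² − 4·(1/10)·(-6601/4000) = 10201/10000 ; √disc = 101/100
  v_R = (−(3/5) + 101/100) / (2·(1/10)) = 41/20 m/s
check:
T_s = v_R/a_R = (41/20)/5 = 0.4100 s
robot covers v_R·T_r = 2.0500·0.2000 = 0.4100 m before braking
braking distance = 2.0500²/(2·5.0000) = 0.4203 m
human closes 2.0000·0.6100 = 1.2200 m
residual clearance needed = 0.2000+0.0500+0.0500 = 0.3000 m
sum ≈ 0.4100+0.4203+1.2200+0.3000 ≈ 2.3502 m = S ✓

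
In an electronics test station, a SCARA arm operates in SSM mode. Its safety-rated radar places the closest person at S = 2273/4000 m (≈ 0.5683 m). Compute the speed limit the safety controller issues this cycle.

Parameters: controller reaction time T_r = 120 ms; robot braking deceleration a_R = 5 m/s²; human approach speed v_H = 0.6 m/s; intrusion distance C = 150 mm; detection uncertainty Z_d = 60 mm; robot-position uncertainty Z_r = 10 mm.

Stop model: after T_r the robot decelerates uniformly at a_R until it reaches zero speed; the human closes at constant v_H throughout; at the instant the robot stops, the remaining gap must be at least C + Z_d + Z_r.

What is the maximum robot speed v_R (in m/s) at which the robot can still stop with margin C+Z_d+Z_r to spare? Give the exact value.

at the boundary: (1/10)·v² + (6/25)·v + (-221/800) = 0
  disc = (6/25)² − 4·(1/10)·(-221/800) = 1681/10000 ; √disc = 41/100
  v_R = (−(6/25) + 41/100) / (2·(1/10)) = 17/20 m/s
check:
braking lasts T_s = (17/20)/5 = 0.1700 s
robot in T_r: 0.8500·0.1200 = 0.1020 m
braking distance = 0.8500²/(2·5.0000) = 0.0722 m
person approaches 0.6000·(0.1200+0.1700) = 0.1740 m
C+Z_d+Z_r = 0.1500+0.0600+0.0100 = 0.2200 m
sum ≈ 0.1020+0.0722+0.1740+0.2200 ≈ 0.5683 m = S ✓

v_R_max = 17/20 m/s = 0.8500 m/s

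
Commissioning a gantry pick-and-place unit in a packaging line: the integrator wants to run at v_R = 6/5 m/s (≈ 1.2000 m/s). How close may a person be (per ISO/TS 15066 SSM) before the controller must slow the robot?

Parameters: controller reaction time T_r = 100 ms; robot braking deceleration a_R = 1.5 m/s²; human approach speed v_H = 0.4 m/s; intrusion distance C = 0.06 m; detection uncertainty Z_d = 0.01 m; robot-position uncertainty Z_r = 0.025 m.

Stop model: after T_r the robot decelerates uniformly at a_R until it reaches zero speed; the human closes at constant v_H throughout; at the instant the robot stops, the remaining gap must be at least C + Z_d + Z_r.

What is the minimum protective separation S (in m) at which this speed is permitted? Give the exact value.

braking lasts T_s = (6/5)/(3/2) = 0.8000 s
robot in T_r: 1.2000·0.1000 = 0.1200 m
robot covers 1.2000·0.8000 − ½·1.5000·0.8000² = 0.4800 m while stopping
person approaches 0.4000·(0.1000+0.8000) = 0.3600 m
residual clearance needed = 0.0600+0.0100+0.0250 = 0.0950 m
S_min ≈ 0.1200+0.4800+0.3600+0.0950  ⇒  S_min = 211/200 m

S_min = 211/200 m = 1.0550 m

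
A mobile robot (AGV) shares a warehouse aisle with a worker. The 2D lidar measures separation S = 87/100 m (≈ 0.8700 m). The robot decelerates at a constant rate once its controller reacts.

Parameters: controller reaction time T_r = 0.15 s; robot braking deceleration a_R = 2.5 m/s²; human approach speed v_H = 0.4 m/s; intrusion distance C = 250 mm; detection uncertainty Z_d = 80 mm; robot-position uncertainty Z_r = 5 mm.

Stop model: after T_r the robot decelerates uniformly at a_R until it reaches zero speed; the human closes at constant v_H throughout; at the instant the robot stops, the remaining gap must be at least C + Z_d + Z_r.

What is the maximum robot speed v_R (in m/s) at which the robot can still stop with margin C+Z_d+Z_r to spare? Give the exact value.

at the boundary: (1/5)·v² + (31/100)·v + (-19/40) = 0
  disc = (31/100)² − 4·(1/5)·(-19/40) = 4761/10000 ; √disc = 69/100
  v_R = (−(31/100) + 69/100) / (2·(1/5)) = 19/20 m/s
check:
stop time T_s = (19/20)/(5/2) = 0.3800 s
robot covers v_R·T_r = 0.9500·0.1500 = 0.1425 m before braking
robot covers 0.9500·0.3800 − ½·2.5000·0.3800² = 0.1805 m while stopping
human over T_r+T_s: 0.4000·(0.1500+0.3800) = 0.2120 m
margins: 0.2500+0.0800+0.0050 = 0.3350 m
sum ≈ 0.1425+0.1805+0.2120+0.3350 ≈ 0.8700 m = S ✓

v_R_max = 19/20 m/s = 0.9500 m/s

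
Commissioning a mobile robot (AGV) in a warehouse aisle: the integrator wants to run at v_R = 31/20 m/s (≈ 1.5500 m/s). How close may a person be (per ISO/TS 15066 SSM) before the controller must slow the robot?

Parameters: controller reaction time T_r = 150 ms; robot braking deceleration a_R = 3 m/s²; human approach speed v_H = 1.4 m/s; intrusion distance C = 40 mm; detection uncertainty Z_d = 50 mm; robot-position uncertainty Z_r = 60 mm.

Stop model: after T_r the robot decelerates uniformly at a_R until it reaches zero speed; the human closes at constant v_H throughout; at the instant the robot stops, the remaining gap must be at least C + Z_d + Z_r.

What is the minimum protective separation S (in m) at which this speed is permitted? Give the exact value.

braking lasts T_s = (31/20)/3 = 0.5167 s
robot in T_r: 1.5500·0.1500 = 0.2325 m
robot covers 1.5500·0.5167 − ½·3.0000·0.5167² = 0.4004 m while stopping
human over T_r+T_s: 1.4000·(0.1500+0.5167) = 0.9333 m
C+Z_d+Z_r = 0.0400+0.0500+0.0600 = 0.1500 m
S_min ≈ 0.2325+0.4004+0.9333+0.1500  ⇒  S_min = 1373/800 m

S_min = 1373/800 m = 1.7163 m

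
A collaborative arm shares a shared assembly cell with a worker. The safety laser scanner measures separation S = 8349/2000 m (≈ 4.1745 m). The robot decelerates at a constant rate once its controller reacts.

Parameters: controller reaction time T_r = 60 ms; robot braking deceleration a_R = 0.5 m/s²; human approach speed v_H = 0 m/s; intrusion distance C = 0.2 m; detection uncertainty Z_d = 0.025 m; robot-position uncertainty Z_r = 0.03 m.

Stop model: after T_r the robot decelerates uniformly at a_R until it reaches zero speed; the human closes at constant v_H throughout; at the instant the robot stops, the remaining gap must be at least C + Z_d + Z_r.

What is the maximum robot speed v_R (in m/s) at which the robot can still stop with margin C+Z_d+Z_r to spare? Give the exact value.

quadratic (1)·v² + (3/50)·v + (-7839/2000) = 0
  disc = (3/50)² − 4·(1)·(-7839/2000) = 9801/625 ; √disc = 99/25
  v_R = (−(3/50) + 99/25) / (2·(1)) = 39/20 m/s
check:
braking lasts T_s = (39/20)/(1/2) = 3.9000 s
robot in T_r: 1.9500·0.0600 = 0.1170 m
braking distance = 1.9500²/(2·0.5000) = 3.8025 m
human closes 0.0000·3.9600 = 0.0000 m
C+Z_d+Z_r = 0.2000+0.0250+0.0300 = 0.2550 m
sum ≈ 0.1170+3.8025+0.0000+0.2550 ≈ 4.1745 m = S ✓

v_R_max = 39/20 m/s = 1.9500 m/s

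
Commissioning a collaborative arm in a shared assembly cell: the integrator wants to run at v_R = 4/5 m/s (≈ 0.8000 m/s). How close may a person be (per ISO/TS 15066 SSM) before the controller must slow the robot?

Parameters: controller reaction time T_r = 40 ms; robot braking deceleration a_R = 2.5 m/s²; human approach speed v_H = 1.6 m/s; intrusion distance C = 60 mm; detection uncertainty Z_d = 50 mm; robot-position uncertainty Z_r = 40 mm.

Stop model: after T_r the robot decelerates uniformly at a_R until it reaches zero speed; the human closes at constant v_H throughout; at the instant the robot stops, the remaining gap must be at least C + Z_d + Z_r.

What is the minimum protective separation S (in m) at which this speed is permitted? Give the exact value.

S_min = 443/500 m = 0.8860 m

braking lasts T_s = (4/5)/(5/2) = 0.3200 s
reaction-phase robot travel = 0.8000·0.0400 = 0.0320 m
robot under decel: 0.8000²/(2·2.5000) = 0.1280 m
person approaches 1.6000·(0.0400+0.3200) = 0.5760 m
residual clearance needed = 0.0600+0.0500+0.0400 = 0.1500 m
S_min ≈ 0.0320+0.1280+0.5760+0.1500  ⇒  S_min = 443/500 m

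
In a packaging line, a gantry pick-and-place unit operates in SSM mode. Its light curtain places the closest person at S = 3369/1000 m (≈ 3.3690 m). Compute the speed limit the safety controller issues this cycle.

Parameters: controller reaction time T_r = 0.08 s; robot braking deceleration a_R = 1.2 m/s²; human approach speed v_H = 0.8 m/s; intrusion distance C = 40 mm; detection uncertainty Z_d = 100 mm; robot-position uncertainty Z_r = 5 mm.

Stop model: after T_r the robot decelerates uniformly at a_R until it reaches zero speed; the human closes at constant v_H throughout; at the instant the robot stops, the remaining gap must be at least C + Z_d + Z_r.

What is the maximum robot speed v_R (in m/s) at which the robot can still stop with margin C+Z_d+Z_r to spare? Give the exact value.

v_R_max = 2 m/s = 2.0000 m/s

collect terms ⇒ (5/12)·v_R² + (56/75)·v_R + (-79/25) = 0
  disc = (56/75)² − 4·(5/12)·(-79/25) = 32761/5625 ; √disc = 181/75
  v_R = (−(56/75) + 181/75) / (2·(5/12)) = 2 m/s
check:
braking lasts T_s = 2/(6/5) = 1.6667 s
reaction-phase robot travel = 2.0000·0.0800 = 0.1600 m
robot covers 2.0000·1.6667 − ½·1.2000·1.6667² = 1.6667 m while stopping
human over T_r+T_s: 0.8000·(0.0800+1.6667) = 1.3973 m
residual clearance needed = 0.0400+0.1000+0.0050 = 0.1450 m
sum ≈ 0.1600+1.6667+1.3973+0.1450 ≈ 3.3690 m = S ✓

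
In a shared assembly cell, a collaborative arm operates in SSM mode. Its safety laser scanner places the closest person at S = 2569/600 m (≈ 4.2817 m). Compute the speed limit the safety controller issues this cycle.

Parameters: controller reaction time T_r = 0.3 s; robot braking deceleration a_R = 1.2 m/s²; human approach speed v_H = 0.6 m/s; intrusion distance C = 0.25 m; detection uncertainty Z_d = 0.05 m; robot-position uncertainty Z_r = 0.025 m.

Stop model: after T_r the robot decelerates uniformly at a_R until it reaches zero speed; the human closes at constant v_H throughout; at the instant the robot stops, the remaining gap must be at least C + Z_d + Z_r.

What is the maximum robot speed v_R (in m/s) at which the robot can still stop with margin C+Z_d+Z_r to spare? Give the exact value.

at the boundary: (5/12)·v² + (4/5)·v + (-1133/300) = 0
  disc = (4/5)² − 4·(5/12)·(-1133/300) = 6241/900 ; √disc = 79/30
  v_R = (−(4/5) + 79/30) / (2·(5/12)) = 11/5 m/s
check:
braking lasts T_s = (11/5)/(6/5) = 1.8333 s
robot in T_r: 2.2000·0.3000 = 0.6600 m
robot under decel: 2.2000²/(2·1.2000) = 2.0167 m
human closes 0.6000·2.1333 = 1.2800 m
C+Z_d+Z_r = 0.2500+0.0500+0.0250 = 0.3250 m
sum ≈ 0.6600+2.0167+1.2800+0.3250 ≈ 4.2817 m = S ✓

v_R_max = 11/5 m/s = 2.2000 m/s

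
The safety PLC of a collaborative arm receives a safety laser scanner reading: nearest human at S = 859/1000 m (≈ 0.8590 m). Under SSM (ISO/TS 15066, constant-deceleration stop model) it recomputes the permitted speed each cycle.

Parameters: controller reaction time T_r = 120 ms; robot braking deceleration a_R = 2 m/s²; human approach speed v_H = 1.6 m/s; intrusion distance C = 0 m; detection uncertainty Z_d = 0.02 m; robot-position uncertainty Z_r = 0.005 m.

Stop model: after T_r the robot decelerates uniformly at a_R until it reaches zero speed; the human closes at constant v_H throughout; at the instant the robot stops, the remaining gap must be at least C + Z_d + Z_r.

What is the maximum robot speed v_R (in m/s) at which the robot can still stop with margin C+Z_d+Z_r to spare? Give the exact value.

v_R_max = 3/5 m/s = 0.6000 m/s

quadratic (1/4)·v² + (23/25)·v + (-321/500) = 0
  disc = (23/25)² − 4·(1/4)·(-321/500) = 3721/2500 ; √disc = 61/50
  v_R = (−(23/25) + 61/50) / (2·(1/4)) = 3/5 m/s
check:
braking lasts T_s = (3/5)/2 = 0.3000 s
robot covers v_R·T_r = 0.6000·0.1200 = 0.0720 m before braking
braking distance = 0.6000²/(2·2.0000) = 0.0900 m
human closes 1.6000·0.4200 = 0.6720 m
residual clearance needed = 0.0000+0.0200+0.0050 = 0.0250 m
sum ≈ 0.0720+0.0900+0.6720+0.0250 ≈ 0.8590 m = S ✓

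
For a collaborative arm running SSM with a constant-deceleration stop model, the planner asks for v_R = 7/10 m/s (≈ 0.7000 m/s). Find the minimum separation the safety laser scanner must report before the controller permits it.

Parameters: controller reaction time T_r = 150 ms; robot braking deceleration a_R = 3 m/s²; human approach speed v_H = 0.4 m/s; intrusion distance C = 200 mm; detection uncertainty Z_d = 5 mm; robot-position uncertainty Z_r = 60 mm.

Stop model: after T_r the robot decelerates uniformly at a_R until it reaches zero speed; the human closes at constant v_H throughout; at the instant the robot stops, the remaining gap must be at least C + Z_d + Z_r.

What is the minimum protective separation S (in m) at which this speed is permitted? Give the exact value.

T_s = v_R/a_R = (7/10)/3 = 0.2333 s
robot in T_r: 0.7000·0.1500 = 0.1050 m
robot covers 0.7000·0.2333 − ½·3.0000·0.2333² = 0.0817 m while stopping
person approaches 0.4000·(0.1500+0.2333) = 0.1533 m
residual clearance needed = 0.2000+0.0050+0.0600 = 0.2650 m
S_min ≈ 0.1050+0.0817+0.1533+0.2650  ⇒  S_min = 121/200 m

S_min = 121/200 m = 0.6050 m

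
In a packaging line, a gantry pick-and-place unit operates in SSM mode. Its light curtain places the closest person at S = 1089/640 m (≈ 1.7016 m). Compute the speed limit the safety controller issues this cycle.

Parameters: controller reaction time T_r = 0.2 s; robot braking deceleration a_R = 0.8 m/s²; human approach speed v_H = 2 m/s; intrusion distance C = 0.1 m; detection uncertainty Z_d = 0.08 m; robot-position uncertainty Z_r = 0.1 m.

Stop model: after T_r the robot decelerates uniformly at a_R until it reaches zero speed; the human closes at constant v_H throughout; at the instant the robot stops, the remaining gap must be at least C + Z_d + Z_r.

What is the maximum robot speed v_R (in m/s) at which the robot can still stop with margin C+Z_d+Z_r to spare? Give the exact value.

at the boundary: (5/8)·v² + (27/10)·v + (-3269/3200) = 0
  disc = (27/10)² − 4·(5/8)·(-3269/3200) = 63001/6400 ; √disc = 251/80
  v_R = (−(27/10) + 251/80) / (2·(5/8)) = 7/20 m/s
check:
braking lasts T_s = (7/20)/(4/5) = 0.4375 s
robot in T_r: 0.3500·0.2000 = 0.0700 m
braking distance = 0.3500²/(2·0.8000) = 0.0766 m
human over T_r+T_s: 2.0000·(0.2000+0.4375) = 1.2750 m
margins: 0.1000+0.0800+0.1000 = 0.2800 m
sum ≈ 0.0700+0.0766+1.2750+0.2800 ≈ 1.7016 m = S ✓

v_R_max = 7/20 m/s = 0.3500 m/s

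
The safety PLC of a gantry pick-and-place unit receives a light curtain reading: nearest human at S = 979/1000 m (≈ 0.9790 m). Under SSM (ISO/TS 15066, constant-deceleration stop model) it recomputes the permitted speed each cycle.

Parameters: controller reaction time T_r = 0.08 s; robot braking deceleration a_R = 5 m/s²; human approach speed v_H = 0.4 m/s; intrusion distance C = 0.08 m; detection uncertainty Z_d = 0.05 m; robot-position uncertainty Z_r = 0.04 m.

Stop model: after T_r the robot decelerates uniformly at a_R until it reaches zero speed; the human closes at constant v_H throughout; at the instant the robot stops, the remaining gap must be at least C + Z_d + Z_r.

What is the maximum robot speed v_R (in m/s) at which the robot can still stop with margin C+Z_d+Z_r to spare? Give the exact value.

quadratic (1/10)·v² + (4/25)·v + (-777/1000) = 0
  disc = (4/25)² − 4·(1/10)·(-777/1000) = 841/2500 ; √disc = 29/50
  v_R = (−(4/25) + 29/50) / (2·(1/10)) = 21/10 m/s
check:
braking lasts T_s = (21/10)/5 = 0.4200 s
robot covers v_R·T_r = 2.1000·0.0800 = 0.1680 m before braking
robot covers 2.1000·0.4200 − ½·5.0000·0.4200² = 0.4410 m while stopping
human over T_r+T_s: 0.4000·(0.0800+0.4200) = 0.2000 m
margins: 0.0800+0.0500+0.0400 = 0.1700 m
sum ≈ 0.1680+0.4410+0.2000+0.1700 ≈ 0.9790 m = S ✓

v_R_max = 21/10 m/s = 2.1000 m/s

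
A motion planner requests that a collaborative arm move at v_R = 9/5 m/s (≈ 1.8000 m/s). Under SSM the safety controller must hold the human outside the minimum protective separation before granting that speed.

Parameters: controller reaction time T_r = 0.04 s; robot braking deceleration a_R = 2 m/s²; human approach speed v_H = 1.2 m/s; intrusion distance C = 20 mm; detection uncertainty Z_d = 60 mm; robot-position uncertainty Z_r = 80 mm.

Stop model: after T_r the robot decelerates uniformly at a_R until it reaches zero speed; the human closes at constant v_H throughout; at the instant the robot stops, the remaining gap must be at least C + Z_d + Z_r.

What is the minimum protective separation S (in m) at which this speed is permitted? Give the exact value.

braking lasts T_s = (9/5)/2 = 0.9000 s
robot covers v_R·T_r = 1.8000·0.0400 = 0.0720 m before braking
robot covers 1.8000·0.9000 − ½·2.0000·0.9000² = 0.8100 m while stopping
human over T_r+T_s: 1.2000·(0.0400+0.9000) = 1.1280 m
residual clearance needed = 0.0200+0.0600+0.0800 = 0.1600 m
S_min ≈ 0.0720+0.8100+1.1280+0.1600  ⇒  S_min = 217/100 m

S_min = 217/100 m = 2.1700 m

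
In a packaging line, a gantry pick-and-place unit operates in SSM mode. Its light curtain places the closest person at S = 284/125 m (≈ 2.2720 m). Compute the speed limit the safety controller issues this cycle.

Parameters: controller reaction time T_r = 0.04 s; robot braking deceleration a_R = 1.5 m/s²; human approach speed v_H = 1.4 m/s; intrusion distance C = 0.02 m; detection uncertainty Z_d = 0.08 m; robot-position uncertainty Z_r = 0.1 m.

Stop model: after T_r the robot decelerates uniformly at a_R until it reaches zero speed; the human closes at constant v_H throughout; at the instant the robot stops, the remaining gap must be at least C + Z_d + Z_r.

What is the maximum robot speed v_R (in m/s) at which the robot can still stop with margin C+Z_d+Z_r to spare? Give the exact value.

at the boundary: (1/3)·v² + (73/75)·v + (-252/125) = 0
  disc = (73/75)² − 4·(1/3)·(-252/125) = 20449/5625 ; √disc = 143/75
  v_R = (−(73/75) + 143/75) / (2·(1/3)) = 7/5 m/s
check:
T_s = v_R/a_R = (7/5)/(3/2) = 0.9333 s
reaction-phase robot travel = 1.4000·0.0400 = 0.0560 m
robot under decel: 1.4000²/(2·1.5000) = 0.6533 m
person approaches 1.4000·(0.0400+0.9333) = 1.3627 m
margins: 0.0200+0.0800+0.1000 = 0.2000 m
sum ≈ 0.0560+0.6533+1.3627+0.2000 ≈ 2.2720 m = S ✓

v_R_max = 7/5 m/s = 1.4000 m/s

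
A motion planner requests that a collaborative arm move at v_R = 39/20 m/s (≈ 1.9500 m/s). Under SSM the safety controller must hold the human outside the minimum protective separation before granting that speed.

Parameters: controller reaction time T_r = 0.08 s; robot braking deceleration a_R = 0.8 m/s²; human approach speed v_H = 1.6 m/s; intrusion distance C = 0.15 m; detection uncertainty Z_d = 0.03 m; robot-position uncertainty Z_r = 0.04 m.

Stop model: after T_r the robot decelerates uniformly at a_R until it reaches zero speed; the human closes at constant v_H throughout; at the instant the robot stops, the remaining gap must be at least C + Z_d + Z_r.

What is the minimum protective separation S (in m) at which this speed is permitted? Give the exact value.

stop time T_s = (39/20)/(4/5) = 2.4375 s
reaction-phase robot travel = 1.9500·0.0800 = 0.1560 m
robot covers 1.9500·2.4375 − ½·0.8000·2.4375² = 2.3766 m while stopping
human closes 1.6000·2.5175 = 4.0280 m
C+Z_d+Z_r = 0.1500+0.0300+0.0400 = 0.2200 m
S_min ≈ 0.1560+2.3766+4.0280+0.2200  ⇒  S_min = 108489/16000 m

S_min = 108489/16000 m = 6.7806 m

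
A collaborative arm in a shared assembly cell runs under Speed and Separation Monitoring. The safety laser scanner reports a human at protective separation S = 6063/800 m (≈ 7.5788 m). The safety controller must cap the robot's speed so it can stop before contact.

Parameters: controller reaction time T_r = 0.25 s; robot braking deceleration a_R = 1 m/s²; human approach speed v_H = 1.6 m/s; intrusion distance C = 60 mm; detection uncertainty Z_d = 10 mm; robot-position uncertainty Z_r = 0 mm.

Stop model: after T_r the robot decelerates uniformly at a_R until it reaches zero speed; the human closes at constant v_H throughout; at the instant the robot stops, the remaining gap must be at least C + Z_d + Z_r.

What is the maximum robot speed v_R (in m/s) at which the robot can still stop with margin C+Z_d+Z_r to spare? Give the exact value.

v_R_max = 47/20 m/s = 2.3500 m/s

at the boundary: (1/2)·v² + (37/20)·v + (-5687/800) = 0
  disc = (37/20)² − 4·(1/2)·(-5687/800) = 441/25 ; √disc = 21/5
  v_R = (−(37/20) + 21/5) / (2·(1/2)) = 47/20 m/s
check:
braking lasts T_s = (47/20)/1 = 2.3500 s
reaction-phase robot travel = 2.3500·0.2500 = 0.5875 m
braking distance = 2.3500²/(2·1.0000) = 2.7612 m
human over T_r+T_s: 1.6000·(0.2500+2.3500) = 4.1600 m
C+Z_d+Z_r = 0.0600+0.0100+0.0000 = 0.0700 m
sum ≈ 0.5875+2.7612+4.1600+0.0700 ≈ 7.5788 m = S ✓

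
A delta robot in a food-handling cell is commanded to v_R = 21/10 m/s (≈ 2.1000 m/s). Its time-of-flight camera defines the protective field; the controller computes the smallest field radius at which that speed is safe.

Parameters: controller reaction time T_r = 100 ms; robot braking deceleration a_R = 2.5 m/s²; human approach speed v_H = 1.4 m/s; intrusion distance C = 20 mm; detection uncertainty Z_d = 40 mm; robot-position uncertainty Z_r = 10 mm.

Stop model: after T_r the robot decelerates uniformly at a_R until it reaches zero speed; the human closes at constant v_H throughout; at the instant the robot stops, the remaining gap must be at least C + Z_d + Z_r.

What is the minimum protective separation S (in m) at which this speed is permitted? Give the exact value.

T_s = v_R/a_R = (21/10)/(5/2) = 0.8400 s
robot in T_r: 2.1000·0.1000 = 0.2100 m
robot under decel: 2.1000²/(2·2.5000) = 0.8820 m
human closes 1.4000·0.9400 = 1.3160 m
residual clearance needed = 0.0200+0.0400+0.0100 = 0.0700 m
S_min ≈ 0.2100+0.8820+1.3160+0.0700  ⇒  S_min = 1239/500 m

S_min = 1239/500 m = 2.4780 m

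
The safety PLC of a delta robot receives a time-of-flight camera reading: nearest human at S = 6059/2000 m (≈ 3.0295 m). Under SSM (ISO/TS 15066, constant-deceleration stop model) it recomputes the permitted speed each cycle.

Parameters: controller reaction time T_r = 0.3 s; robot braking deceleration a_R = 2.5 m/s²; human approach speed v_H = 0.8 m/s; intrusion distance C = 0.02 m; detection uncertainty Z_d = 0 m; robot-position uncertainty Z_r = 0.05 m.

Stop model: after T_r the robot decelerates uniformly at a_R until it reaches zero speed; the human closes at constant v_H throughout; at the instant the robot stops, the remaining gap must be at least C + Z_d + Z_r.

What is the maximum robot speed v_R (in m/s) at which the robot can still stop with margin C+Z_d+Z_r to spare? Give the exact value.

v_R_max = 49/20 m/s = 2.4500 m/s

quadratic (1/5)·v² + (31/50)·v + (-5439/2000) = 0
  disc = (31/50)² − 4·(1/5)·(-5439/2000) = 64/25 ; √disc = 8/5
  v_R = (−(31/50) + 8/5) / (2·(1/5)) = 49/20 m/s
check:
braking lasts T_s = (49/20)/(5/2) = 0.9800 s
robot in T_r: 2.4500·0.3000 = 0.7350 m
robot covers 2.4500·0.9800 − ½·2.5000·0.9800² = 1.2005 m while stopping
human closes 0.8000·1.2800 = 1.0240 m
margins: 0.0200+0.0000+0.0500 = 0.0700 m
sum ≈ 0.7350+1.2005+1.0240+0.0700 ≈ 3.0295 m = S ✓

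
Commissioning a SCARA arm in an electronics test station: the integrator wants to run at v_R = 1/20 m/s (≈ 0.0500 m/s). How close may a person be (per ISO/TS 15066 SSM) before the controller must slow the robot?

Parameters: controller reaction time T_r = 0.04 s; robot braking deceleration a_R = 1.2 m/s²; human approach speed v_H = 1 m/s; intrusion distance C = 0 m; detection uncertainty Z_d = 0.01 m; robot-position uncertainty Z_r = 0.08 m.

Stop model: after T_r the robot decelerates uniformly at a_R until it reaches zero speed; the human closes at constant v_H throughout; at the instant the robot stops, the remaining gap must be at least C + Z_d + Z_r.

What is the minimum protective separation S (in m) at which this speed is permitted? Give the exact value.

S_min = 4193/24000 m = 0.1747 m

braking lasts T_s = (1/20)/(6/5) = 0.0417 s
robot in T_r: 0.0500·0.0400 = 0.0020 m
robot covers 0.0500·0.0417 − ½·1.2000·0.0417² = 0.0010 m while stopping
human closes 1.0000·0.0817 = 0.0817 m
C+Z_d+Z_r = 0.0000+0.0100+0.0800 = 0.0900 m
S_min ≈ 0.0020+0.0010+0.0817+0.0900  ⇒  S_min = 4193/24000 m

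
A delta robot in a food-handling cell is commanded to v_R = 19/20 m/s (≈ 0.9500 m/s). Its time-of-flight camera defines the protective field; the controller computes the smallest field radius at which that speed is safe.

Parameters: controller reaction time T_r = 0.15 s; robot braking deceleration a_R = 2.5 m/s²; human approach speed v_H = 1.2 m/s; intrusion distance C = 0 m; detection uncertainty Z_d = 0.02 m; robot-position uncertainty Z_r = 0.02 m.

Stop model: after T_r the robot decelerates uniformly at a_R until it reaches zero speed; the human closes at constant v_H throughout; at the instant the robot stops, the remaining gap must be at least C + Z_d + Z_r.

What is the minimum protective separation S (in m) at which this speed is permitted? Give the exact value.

stop time T_s = (19/20)/(5/2) = 0.3800 s
robot covers v_R·T_r = 0.9500·0.1500 = 0.1425 m before braking
braking distance = 0.9500²/(2·2.5000) = 0.1805 m
person approaches 1.2000·(0.1500+0.3800) = 0.6360 m
margins: 0.0000+0.0200+0.0200 = 0.0400 m
S_min ≈ 0.1425+0.1805+0.6360+0.0400  ⇒  S_min = 999/1000 m

S_min = 999/1000 m = 0.9990 m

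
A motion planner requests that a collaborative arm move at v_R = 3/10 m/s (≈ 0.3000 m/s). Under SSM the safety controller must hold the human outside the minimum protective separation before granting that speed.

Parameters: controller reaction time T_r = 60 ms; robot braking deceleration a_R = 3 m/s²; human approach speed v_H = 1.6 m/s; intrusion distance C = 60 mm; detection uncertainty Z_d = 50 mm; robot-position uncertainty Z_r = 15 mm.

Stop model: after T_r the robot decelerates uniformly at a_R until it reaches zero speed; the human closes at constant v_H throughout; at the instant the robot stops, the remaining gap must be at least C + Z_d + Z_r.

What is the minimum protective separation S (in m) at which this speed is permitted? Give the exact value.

S_min = 207/500 m = 0.4140 m

braking lasts T_s = (3/10)/3 = 0.1000 s
robot covers v_R·T_r = 0.3000·0.0600 = 0.0180 m before braking
braking distance = 0.3000²/(2·3.0000) = 0.0150 m
person approaches 1.6000·(0.0600+0.1000) = 0.2560 m
C+Z_d+Z_r = 0.0600+0.0500+0.0150 = 0.1250 m
S_min ≈ 0.0180+0.0150+0.2560+0.1250  ⇒  S_min = 207/500 m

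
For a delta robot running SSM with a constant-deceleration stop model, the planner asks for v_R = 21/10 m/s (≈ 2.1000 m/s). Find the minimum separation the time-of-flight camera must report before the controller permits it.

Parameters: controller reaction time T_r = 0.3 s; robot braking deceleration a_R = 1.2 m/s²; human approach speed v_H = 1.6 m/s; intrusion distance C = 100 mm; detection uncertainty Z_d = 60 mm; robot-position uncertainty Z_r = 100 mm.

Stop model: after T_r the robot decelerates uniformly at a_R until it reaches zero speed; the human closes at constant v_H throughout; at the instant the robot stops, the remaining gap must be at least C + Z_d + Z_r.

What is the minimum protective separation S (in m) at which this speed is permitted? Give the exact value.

S_min = 2403/400 m = 6.0075 m

T_s = v_R/a_R = (21/10)/(6/5) = 1.7500 s
reaction-phase robot travel = 2.1000·0.3000 = 0.6300 m
robot under decel: 2.1000²/(2·1.2000) = 1.8375 m
person approaches 1.6000·(0.3000+1.7500) = 3.2800 m
C+Z_d+Z_r = 0.1000+0.0600+0.1000 = 0.2600 m
S_min ≈ 0.6300+1.8375+3.2800+0.2600  ⇒  S_min = 2403/400 m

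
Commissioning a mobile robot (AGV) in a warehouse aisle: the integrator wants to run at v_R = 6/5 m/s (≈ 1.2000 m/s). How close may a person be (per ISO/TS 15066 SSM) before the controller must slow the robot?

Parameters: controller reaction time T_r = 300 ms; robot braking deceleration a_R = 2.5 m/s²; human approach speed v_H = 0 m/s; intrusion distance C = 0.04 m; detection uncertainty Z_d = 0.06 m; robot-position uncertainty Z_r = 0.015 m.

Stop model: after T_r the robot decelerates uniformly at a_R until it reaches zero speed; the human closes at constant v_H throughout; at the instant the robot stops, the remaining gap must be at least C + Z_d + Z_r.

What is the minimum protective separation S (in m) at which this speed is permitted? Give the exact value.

S_min = 763/1000 m = 0.7630 m

stop time T_s = (6/5)/(5/2) = 0.4800 s
robot covers v_R·T_r = 1.2000·0.3000 = 0.3600 m before braking
robot covers 1.2000·0.4800 − ½·2.5000·0.4800² = 0.2880 m while stopping
human over T_r+T_s: 0.0000·(0.3000+0.4800) = 0.0000 m
C+Z_d+Z_r = 0.0400+0.0600+0.0150 = 0.1150 m
S_min ≈ 0.3600+0.2880+0.0000+0.1150  ⇒  S_min = 763/1000 m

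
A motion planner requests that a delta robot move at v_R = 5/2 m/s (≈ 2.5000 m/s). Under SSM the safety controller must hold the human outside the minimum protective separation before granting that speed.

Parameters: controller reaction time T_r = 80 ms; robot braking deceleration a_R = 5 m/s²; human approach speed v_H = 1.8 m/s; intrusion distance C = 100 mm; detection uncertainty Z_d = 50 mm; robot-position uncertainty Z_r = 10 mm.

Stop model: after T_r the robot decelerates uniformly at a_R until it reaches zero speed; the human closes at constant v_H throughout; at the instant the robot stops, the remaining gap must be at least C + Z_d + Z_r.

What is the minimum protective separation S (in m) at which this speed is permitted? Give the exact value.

S_min = 2029/1000 m = 2.0290 m

stop time T_s = (5/2)/5 = 0.5000 s
robot in T_r: 2.5000·0.0800 = 0.2000 m
robot covers 2.5000·0.5000 − ½·5.0000·0.5000² = 0.6250 m while stopping
human over T_r+T_s: 1.8000·(0.0800+0.5000) = 1.0440 m
C+Z_d+Z_r = 0.1000+0.0500+0.0100 = 0.1600 m
S_min ≈ 0.2000+0.6250+1.0440+0.1600  ⇒  S_min = 2029/1000 m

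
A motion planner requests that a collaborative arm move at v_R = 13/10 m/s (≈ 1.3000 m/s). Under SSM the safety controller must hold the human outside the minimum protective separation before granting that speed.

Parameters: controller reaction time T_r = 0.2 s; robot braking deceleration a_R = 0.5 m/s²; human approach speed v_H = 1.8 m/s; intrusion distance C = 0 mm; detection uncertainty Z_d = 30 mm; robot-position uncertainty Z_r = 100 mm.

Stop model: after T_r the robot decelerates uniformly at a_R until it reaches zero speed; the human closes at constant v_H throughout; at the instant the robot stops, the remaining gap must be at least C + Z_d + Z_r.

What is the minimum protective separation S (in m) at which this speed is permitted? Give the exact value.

braking lasts T_s = (13/10)/(1/2) = 2.6000 s
robot in T_r: 1.3000·0.2000 = 0.2600 m
braking distance = 1.3000²/(2·0.5000) = 1.6900 m
human closes 1.8000·2.8000 = 5.0400 m
margins: 0.0000+0.0300+0.1000 = 0.1300 m
S_min ≈ 0.2600+1.6900+5.0400+0.1300  ⇒  S_min = 178/25 m

S_min = 178/25 m = 7.1200 m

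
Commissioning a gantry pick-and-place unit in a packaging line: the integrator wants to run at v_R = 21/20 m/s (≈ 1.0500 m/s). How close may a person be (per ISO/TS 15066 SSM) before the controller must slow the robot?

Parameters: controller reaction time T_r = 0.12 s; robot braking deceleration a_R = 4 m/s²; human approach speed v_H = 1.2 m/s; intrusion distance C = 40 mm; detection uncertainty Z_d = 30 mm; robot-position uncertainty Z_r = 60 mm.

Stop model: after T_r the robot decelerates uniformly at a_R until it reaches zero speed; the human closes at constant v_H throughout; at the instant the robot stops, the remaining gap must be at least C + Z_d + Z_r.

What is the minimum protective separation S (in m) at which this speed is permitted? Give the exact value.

braking lasts T_s = (21/20)/4 = 0.2625 s
robot in T_r: 1.0500·0.1200 = 0.1260 m
robot covers 1.0500·0.2625 − ½·4.0000·0.2625² = 0.1378 m while stopping
human over T_r+T_s: 1.2000·(0.1200+0.2625) = 0.4590 m
margins: 0.0400+0.0300+0.0600 = 0.1300 m
S_min ≈ 0.1260+0.1378+0.4590+0.1300  ⇒  S_min = 2729/3200 m

S_min = 2729/3200 m = 0.8528 m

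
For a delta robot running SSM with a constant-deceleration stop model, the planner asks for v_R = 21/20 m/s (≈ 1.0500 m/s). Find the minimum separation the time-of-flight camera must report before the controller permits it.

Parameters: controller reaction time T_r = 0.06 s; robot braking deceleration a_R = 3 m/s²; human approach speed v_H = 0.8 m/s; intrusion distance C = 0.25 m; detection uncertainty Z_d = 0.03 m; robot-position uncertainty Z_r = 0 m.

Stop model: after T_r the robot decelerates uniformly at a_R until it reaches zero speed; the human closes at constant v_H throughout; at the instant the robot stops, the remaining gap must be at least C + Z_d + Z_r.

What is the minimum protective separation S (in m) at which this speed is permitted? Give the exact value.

T_s = v_R/a_R = (21/20)/3 = 0.3500 s
robot covers v_R·T_r = 1.0500·0.0600 = 0.0630 m before braking
robot under decel: 1.0500²/(2·3.0000) = 0.1837 m
person approaches 0.8000·(0.0600+0.3500) = 0.3280 m
C+Z_d+Z_r = 0.2500+0.0300+0.0000 = 0.2800 m
S_min ≈ 0.0630+0.1837+0.3280+0.2800  ⇒  S_min = 3419/4000 m

S_min = 3419/4000 m = 0.8548 m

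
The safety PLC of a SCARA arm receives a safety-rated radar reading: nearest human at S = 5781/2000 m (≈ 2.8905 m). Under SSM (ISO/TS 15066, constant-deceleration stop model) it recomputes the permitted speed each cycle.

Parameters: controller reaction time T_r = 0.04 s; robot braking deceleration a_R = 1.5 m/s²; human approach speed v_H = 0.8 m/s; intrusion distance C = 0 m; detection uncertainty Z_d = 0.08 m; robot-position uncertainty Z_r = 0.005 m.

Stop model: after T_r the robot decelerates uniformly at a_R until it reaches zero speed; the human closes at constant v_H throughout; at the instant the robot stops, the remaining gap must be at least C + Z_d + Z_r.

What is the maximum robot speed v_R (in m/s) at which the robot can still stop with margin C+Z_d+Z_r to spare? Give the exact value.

at the boundary: (1/3)·v² + (43/75)·v + (-5547/2000) = 0
  disc = (43/75)² − 4·(1/3)·(-5547/2000) = 90601/22500 ; √disc = 301/150
  v_R = (−(43/75) + 301/150) / (2·(1/3)) = 43/20 m/s
check:
braking lasts T_s = (43/20)/(3/2) = 1.4333 s
reaction-phase robot travel = 2.1500·0.0400 = 0.0860 m
robot covers 2.1500·1.4333 − ½·1.5000·1.4333² = 1.5408 m while stopping
person approaches 0.8000·(0.0400+1.4333) = 1.1787 m
residual clearance needed = 0.0000+0.0800+0.0050 = 0.0850 m
sum ≈ 0.0860+1.5408+1.1787+0.0850 ≈ 2.8905 m = S ✓

v_R_max = 43/20 m/s = 2.1500 m/s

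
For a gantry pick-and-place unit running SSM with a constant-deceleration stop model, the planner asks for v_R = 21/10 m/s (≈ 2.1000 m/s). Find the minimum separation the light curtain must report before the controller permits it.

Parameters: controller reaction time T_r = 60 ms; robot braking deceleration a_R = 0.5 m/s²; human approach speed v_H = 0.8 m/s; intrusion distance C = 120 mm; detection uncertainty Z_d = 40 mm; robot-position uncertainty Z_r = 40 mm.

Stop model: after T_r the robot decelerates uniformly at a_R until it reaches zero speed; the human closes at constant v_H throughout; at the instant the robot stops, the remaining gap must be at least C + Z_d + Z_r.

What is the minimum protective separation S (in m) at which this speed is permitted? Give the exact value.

S_min = 1018/125 m = 8.1440 m

braking lasts T_s = (21/10)/(1/2) = 4.2000 s
reaction-phase robot travel = 2.1000·0.0600 = 0.1260 m
robot covers 2.1000·4.2000 − ½·0.5000·4.2000² = 4.4100 m while stopping
person approaches 0.8000·(0.0600+4.2000) = 3.4080 m
C+Z_d+Z_r = 0.1200+0.0400+0.0400 = 0.2000 m
S_min ≈ 0.1260+4.4100+3.4080+0.2000  ⇒  S_min = 1018/125 m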